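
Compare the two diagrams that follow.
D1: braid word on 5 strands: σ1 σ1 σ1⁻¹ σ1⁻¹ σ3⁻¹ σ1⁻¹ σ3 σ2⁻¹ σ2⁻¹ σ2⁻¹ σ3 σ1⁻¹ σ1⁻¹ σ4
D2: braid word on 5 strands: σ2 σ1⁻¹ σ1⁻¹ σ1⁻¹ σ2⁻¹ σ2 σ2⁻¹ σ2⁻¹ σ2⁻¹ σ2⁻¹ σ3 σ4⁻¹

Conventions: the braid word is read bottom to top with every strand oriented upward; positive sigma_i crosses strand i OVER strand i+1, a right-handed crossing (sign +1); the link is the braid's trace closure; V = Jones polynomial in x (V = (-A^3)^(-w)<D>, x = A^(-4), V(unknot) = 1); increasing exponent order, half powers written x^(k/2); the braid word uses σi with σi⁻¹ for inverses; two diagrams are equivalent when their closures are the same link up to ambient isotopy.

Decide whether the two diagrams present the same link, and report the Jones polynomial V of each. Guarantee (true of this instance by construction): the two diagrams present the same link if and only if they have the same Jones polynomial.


same link: yes
V(D1) = x^-8 - 2x^-7 + x^-6 - 2x^-5 + 2x^-4 + x^-2  [14 crossings, <D> = A^-4 + 2A^4 - 2A^8 + A^12 - 2A^16 + A^20, w = -4]
V(D2) = x^-8 - 2x^-7 + x^-6 - 2x^-5 + 2x^-4 + x^-2  (w -6, c 12, <D> = A^-10 + 2A^-2 - 2A^2 + A^6 - 2A^10 + A^14)
note: all 2 diagrams share one V(x), hence one class


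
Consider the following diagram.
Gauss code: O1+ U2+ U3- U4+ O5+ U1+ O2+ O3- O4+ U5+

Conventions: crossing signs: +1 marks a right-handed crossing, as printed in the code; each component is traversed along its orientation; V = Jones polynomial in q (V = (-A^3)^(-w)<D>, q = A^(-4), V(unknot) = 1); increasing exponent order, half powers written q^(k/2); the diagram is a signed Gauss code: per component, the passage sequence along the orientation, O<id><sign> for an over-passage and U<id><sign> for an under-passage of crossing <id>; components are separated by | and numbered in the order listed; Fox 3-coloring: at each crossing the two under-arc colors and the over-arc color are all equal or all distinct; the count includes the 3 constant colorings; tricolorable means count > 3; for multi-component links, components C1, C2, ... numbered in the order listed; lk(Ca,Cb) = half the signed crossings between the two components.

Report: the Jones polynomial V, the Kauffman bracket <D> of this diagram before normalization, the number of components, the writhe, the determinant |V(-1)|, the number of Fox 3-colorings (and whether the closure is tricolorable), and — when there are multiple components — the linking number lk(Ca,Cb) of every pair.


Jones polynomial: V(q) = q + q^3 - q^4
<D> = A^-7 - A^-3 - A^5; writhe +3
components 1, writhe +3 (5 crossings)
3-colorings: 9 of 3^5, det 3 — tricolorable
note: w = +3 shifts under R1 moves; the (-A^3)^(-3) factor cancels that in V


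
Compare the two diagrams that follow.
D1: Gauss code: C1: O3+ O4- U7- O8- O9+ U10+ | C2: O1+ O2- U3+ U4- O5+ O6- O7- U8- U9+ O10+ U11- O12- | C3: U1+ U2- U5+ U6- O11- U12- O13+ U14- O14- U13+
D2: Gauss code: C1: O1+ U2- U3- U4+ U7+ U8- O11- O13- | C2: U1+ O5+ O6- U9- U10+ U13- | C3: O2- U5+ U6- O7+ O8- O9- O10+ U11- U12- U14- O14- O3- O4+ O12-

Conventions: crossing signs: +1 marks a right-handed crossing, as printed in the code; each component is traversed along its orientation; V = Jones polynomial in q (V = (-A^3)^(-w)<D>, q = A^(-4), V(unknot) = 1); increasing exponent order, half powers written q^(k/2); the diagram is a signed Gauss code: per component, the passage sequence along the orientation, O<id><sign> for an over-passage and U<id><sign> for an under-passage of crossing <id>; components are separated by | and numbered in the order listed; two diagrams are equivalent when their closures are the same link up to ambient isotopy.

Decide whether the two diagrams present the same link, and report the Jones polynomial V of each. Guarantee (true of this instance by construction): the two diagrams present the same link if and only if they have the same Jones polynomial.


same link: yes
V(D1) = q^-3 + q^-2 + q^-1 + 1  [14 crossings, <D> = A^-6 + A^-2 + A^2 + A^6, w = -2]
V(D2) = q^-3 + q^-2 + q^-1 + 1  [14 crossings, <D> = A^-12 + A^-8 + A^-4 + 1, w = -4]
insight: one V(q) for all 2 diagrams — one class (guaranteed)


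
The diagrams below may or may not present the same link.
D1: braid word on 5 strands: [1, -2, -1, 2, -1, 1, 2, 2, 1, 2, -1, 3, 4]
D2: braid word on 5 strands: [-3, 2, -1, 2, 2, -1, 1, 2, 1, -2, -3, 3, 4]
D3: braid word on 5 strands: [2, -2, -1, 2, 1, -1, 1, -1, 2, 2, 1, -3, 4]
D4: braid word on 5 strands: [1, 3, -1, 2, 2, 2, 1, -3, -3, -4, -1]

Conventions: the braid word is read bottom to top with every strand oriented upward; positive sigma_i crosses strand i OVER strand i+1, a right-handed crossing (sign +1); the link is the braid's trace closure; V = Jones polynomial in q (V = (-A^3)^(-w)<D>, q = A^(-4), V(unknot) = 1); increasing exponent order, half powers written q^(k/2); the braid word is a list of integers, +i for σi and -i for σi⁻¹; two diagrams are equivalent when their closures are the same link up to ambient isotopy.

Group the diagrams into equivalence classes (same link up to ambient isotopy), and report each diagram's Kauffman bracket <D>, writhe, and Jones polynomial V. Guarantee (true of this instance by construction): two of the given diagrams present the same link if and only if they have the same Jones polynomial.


grouping into links: {D1, D2, D3, D4}
V(D1) = -q^(1/2) - q^(3/2) - q^(5/2) + q^(9/2)  (w +5, c 13, <D> = -A^-3 + A^5 + A^9 + A^13)
D2 (bracket -A^-9 + A^-1 + A^3 + A^7; 13 crossings at w = +3): V = -q^(1/2) - q^(3/2) - q^(5/2) + q^(9/2)
V(D3) = -q^(1/2) - q^(3/2) - q^(5/2) + q^(9/2)  (w +3, c 13, <D> = -A^-9 + A^-1 + A^3 + A^7)
V(D4) = -q^(1/2) - q^(3/2) - q^(5/2) + q^(9/2)  [11 crossings, <D> = -A^-15 + A^-7 + A^-3 + A, w = +1]
why: all 4 diagrams share one V(q), hence one class


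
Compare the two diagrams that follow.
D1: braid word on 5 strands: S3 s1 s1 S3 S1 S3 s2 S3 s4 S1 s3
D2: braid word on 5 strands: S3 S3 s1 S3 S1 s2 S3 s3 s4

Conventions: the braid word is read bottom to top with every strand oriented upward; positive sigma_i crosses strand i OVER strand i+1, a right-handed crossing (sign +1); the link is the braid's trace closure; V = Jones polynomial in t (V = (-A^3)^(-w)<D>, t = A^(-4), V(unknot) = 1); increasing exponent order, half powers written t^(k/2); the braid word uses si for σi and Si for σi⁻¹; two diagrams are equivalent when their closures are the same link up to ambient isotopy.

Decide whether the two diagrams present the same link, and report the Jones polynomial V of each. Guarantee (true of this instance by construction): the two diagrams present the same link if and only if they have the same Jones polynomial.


same link: yes
V(D1) = t^(-9/2) - t^(-5/2) - t^(-3/2) - t^(-1/2)  [11 crossings, <D> = A^-1 + A^3 + A^7 - A^15, w = -1]
V(D2) = t^(-9/2) - t^(-5/2) - t^(-3/2) - t^(-1/2)  (w -1, c 9, <D> = A^-1 + A^3 + A^7 - A^15)
note: one V(t) for all 2 diagrams — one class (guaranteed)


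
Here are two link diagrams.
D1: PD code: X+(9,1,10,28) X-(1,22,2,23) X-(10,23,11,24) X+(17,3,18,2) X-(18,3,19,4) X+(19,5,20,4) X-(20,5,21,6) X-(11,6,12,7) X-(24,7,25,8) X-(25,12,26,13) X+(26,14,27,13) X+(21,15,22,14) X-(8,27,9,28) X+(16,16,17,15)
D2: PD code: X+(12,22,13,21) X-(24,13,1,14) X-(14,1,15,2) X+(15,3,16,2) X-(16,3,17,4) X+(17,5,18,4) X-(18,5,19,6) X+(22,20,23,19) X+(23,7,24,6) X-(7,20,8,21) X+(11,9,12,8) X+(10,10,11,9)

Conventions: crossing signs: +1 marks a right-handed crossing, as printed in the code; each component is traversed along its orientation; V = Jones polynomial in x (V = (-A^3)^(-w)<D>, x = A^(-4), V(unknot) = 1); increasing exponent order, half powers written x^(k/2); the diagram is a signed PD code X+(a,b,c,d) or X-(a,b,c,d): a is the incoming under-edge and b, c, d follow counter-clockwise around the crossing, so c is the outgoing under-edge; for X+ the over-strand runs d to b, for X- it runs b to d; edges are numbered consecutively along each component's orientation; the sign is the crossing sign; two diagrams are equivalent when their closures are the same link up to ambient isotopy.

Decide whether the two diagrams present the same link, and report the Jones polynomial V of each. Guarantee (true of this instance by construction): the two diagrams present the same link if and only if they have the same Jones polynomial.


same link: no
V(D1) = -x^-4 + x^-3 + x^-1  [14 crossings, <D> = A^-2 + A^6 - A^10, w = -2]
V(D2) = 1  (w +2, c 12, <D> = A^6)
note: V(x) takes 2 values over 2 diagrams, fixing the grouping


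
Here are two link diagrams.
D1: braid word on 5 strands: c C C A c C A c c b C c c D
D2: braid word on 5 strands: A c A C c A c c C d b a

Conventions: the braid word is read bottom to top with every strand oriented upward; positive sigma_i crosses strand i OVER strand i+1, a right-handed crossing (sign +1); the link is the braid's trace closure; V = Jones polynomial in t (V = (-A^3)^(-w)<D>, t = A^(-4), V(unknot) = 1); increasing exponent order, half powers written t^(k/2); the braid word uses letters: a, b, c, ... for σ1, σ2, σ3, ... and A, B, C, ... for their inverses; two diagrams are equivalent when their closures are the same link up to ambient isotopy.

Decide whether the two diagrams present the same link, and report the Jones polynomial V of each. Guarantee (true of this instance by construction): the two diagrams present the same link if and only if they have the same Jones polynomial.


same link: yes
V(D1) = t^-2 + 2 + t^2  [14 crossings, <D> = A^-8 + 2 + A^8, w = 0]
V(D2) = t^-2 + 2 + t^2  [12 crossings, <D> = A^-2 + 2A^6 + A^14, w = +2]
insight: Markov moves rewrite D1 (14 crossings) into D2 (12)


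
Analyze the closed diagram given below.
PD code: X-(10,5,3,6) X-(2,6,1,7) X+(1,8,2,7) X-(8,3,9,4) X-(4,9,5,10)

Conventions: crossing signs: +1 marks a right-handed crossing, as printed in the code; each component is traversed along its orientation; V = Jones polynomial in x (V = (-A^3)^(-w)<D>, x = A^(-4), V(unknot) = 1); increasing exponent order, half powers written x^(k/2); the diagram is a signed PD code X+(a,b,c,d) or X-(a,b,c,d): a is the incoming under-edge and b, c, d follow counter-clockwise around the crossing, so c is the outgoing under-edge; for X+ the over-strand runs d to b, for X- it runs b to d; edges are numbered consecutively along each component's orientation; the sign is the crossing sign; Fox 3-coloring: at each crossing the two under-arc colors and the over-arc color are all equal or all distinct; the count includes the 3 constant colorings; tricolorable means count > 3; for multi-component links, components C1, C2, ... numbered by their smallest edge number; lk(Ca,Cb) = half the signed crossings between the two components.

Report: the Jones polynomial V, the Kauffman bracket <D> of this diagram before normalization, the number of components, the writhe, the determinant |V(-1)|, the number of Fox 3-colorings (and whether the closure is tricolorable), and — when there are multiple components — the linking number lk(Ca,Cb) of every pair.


Jones polynomial: V(x) = x^(-9/2) - x^(-5/2) - x^(-3/2) - x^(-1/2)
<D> = A^-7 + A^-3 + A - A^9; writhe -3
components 2, writhe -3 (5 crossings)
linking number lk(C1,C2) = 0
3-colorings: 27 of 3^5, det 0 — tricolorable
note: det 0 = |V(-1)|; divisible by 3, so tricolorable


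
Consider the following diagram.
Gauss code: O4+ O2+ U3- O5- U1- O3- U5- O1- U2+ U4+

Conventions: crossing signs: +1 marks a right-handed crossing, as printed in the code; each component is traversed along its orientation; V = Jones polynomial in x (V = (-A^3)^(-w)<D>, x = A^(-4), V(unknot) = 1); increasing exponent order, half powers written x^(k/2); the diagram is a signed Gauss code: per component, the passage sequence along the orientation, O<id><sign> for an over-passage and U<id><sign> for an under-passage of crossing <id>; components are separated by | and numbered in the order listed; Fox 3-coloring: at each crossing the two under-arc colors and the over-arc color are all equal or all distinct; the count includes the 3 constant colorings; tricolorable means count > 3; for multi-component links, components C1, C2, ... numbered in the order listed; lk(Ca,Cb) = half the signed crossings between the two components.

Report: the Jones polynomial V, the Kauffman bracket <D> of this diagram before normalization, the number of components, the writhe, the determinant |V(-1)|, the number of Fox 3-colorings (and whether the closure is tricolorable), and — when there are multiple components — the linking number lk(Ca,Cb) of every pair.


V(x) = -x^-4 + x^-3 + x^-1
bracket: -A - A^9 + A^13, w = -1
1 component, writhe -1, over 5 crossings
det 3, colorings 9 of 3^5 — tricolorable
observation: the span of V is 3, forcing >= 3 crossings in any diagram


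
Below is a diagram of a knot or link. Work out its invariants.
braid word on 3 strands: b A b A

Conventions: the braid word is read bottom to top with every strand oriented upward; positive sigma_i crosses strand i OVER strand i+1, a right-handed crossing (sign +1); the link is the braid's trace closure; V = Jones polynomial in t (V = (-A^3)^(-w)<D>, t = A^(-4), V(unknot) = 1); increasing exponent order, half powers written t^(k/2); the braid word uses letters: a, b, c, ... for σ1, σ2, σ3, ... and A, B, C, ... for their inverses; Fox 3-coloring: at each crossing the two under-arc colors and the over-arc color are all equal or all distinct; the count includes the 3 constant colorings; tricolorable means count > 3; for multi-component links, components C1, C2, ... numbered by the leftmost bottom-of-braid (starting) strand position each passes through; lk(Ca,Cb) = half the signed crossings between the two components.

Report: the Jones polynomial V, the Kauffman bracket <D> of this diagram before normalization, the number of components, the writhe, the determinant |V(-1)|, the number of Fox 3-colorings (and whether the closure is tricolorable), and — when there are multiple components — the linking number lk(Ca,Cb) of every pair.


V(t) = t^-2 - t^-1 + 1 - t + t^2
bracket: A^-8 - A^-4 + 1 - A^4 + A^8, w = 0
1 component, writhe 0, over 4 crossings
det 5, colorings 3 of 3^4 — not tricolorable
observation: |V(-1)| = 5: so not tricolorable, since 3 does not divide 5


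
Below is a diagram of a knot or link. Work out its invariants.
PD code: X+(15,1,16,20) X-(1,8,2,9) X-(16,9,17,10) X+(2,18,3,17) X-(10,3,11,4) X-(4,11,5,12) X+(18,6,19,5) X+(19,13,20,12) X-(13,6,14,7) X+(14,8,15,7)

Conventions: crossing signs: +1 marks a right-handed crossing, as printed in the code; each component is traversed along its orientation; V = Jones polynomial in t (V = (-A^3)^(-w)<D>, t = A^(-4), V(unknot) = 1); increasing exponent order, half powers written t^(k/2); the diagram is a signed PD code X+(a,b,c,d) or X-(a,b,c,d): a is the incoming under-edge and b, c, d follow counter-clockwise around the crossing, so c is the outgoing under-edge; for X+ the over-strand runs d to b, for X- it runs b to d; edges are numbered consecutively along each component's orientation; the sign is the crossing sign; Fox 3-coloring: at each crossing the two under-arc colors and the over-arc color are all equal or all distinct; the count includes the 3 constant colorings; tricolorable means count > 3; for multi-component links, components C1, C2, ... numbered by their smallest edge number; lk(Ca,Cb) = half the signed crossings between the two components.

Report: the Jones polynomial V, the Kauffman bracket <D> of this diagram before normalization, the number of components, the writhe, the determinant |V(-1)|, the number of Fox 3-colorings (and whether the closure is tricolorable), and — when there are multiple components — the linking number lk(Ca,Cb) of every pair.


V(t) = -t^-3 + t^-2 - t^-1 + 3 - t + t^2 - t^3
bracket: -A^-12 + A^-8 - A^-4 + 3 - A^4 + A^8 - A^12, w = 0
1 component, writhe 0, over 10 crossings
det 9, colorings 27 of 3^10 — tricolorable
observation: palindromic: swapping t for 1/t fixes V


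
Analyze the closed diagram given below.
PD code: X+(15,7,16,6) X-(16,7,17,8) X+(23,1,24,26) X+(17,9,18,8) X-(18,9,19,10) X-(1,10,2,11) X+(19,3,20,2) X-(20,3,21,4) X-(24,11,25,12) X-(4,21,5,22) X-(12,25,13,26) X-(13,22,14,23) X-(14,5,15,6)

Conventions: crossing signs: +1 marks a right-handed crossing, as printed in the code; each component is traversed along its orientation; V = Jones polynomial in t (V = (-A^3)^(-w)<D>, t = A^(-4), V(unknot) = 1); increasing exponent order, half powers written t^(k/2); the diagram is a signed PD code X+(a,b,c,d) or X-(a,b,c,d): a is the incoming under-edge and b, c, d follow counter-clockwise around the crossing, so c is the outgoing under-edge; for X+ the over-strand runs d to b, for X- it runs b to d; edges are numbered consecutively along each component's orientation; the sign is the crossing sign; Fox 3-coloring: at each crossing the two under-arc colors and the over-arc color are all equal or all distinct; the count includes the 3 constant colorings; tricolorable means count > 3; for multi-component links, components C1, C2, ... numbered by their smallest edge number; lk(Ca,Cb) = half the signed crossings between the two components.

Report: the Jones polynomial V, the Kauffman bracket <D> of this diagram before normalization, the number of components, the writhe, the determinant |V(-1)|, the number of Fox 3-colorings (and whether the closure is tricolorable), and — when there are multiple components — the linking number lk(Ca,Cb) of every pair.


V(t) = -t^-6 + t^-5 - t^-4 + 2t^-3 - t^-2 + t^-1
bracket: -A^-11 + A^-7 - 2A^-3 + A - A^5 + A^9, w = -5
1 component, writhe -5, over 13 crossings
det 7, colorings 3 of 3^13 — not tricolorable
observation: the span of V is 5, forcing >= 5 crossings in any diagram


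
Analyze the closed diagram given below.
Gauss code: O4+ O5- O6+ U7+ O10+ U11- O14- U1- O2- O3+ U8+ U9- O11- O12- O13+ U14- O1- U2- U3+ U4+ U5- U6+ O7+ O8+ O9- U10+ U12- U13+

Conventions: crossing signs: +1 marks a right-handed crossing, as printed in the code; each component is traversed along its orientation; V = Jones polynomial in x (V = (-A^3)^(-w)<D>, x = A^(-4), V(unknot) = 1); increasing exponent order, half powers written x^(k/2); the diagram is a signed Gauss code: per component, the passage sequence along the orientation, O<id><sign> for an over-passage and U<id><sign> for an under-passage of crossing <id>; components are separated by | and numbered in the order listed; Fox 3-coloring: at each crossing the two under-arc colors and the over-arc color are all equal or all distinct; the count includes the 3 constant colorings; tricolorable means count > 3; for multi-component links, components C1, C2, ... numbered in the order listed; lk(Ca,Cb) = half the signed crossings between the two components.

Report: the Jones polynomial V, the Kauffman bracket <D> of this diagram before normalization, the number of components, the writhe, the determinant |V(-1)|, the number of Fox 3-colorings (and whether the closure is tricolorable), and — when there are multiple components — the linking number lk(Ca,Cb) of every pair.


V = -x^-3 + x^-2 - x^-1 + 3 - x + x^2 - x^3
<D> = -A^-12 + A^-8 - A^-4 + 3 - A^4 + A^8 - A^12 (w = 0)
1 component over 14 crossings, w = 0
27 Fox colorings among 3^14, |V(-1)| = 9: tricolorable
why: det 9 = |V(-1)|; divisible by 3, so tricolorable


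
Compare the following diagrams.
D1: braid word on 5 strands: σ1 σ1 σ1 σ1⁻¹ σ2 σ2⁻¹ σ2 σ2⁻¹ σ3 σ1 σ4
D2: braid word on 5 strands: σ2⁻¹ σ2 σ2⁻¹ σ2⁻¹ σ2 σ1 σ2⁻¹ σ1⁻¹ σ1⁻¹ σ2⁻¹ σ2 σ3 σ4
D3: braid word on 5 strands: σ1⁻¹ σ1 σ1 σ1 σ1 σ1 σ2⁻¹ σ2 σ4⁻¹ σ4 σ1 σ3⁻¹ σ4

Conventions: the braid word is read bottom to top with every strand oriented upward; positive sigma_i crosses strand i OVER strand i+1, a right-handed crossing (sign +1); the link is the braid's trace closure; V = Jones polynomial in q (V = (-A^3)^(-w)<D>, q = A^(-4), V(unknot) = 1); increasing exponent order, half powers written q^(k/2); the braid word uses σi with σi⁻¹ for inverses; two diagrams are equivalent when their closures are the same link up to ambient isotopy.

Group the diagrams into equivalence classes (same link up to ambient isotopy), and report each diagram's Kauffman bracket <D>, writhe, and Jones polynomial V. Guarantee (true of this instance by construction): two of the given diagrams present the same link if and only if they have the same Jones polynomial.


grouping into links: {D1} | {D2} | {D3}
V(D1) = -q^(1/2) - q^(3/2) - q^(5/2) + q^(9/2)  (w +5, c 11, <D> = -A^-3 + A^5 + A^9 + A^13)
V(D2) = -q^(-9/2) - q^(-5/2) + q^(-3/2) - q^(-1/2)  (w -1, c 13, <D> = A^-1 - A^3 + A^7 + A^15)
D3 (bracket -A^-15 + A + A^5 + A^9; 13 crossings at w = +5): V = -q^(3/2) - q^(5/2) - q^(7/2) + q^(15/2)
why: 3 classes among 3 diagrams; unequal V(q) rules out equality


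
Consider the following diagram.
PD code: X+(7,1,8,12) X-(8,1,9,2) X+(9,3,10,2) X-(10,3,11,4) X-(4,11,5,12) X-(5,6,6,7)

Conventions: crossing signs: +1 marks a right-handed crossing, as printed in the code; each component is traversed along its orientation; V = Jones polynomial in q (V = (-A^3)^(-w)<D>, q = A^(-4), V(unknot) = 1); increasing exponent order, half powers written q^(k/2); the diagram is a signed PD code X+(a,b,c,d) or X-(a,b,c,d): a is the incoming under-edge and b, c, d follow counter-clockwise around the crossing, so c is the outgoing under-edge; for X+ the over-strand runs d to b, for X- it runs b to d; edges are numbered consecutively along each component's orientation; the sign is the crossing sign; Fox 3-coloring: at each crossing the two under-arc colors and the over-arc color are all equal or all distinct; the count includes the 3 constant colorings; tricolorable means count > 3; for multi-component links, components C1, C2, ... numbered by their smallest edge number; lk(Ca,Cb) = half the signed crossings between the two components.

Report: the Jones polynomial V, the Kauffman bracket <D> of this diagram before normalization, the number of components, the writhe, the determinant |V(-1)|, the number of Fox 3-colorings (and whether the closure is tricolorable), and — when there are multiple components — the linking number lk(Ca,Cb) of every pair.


Jones polynomial: V(q) = 1
<D> = A^-6; writhe -2
components 1, writhe -2 (6 crossings)
3-colorings: 3 of 3^6, det 1 — not tricolorable
note: w = -2 (over 6 crossings) is diagram-only; (-A^3)^(2) removes it from V


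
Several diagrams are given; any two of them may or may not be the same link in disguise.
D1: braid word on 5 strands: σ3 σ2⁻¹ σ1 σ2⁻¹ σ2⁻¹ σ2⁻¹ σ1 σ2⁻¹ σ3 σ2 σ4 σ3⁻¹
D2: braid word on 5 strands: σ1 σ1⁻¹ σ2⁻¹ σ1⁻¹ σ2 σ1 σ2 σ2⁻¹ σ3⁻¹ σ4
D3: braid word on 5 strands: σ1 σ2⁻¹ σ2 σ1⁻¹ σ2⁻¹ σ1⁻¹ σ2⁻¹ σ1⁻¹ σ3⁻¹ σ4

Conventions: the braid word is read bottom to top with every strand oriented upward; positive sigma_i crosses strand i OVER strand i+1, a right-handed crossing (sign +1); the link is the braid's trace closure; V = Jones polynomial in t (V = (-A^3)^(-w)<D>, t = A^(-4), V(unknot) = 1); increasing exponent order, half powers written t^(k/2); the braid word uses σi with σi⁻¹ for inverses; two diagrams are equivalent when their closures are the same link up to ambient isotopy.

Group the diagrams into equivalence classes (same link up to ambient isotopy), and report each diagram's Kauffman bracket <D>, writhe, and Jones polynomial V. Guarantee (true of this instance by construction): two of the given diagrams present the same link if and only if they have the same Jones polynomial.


grouping into links: {D1} | {D2} | {D3}
V(D1) = t^-5 - 2t^-4 + 2t^-3 - 2t^-2 + 2t^-1 - 1 + t  (w 0, c 12, <D> = A^-4 - 1 + 2A^4 - 2A^8 + 2A^12 - 2A^16 + A^20)
V(D2) = 1  [10 crossings, <D> = 1, w = 0]
V(D3) = -t^-4 + t^-3 + t^-1  (w -4, c 10, <D> = A^-8 + 1 - A^4)
key observation: 3 classes among 3 diagrams; unequal V(t) rules out equality


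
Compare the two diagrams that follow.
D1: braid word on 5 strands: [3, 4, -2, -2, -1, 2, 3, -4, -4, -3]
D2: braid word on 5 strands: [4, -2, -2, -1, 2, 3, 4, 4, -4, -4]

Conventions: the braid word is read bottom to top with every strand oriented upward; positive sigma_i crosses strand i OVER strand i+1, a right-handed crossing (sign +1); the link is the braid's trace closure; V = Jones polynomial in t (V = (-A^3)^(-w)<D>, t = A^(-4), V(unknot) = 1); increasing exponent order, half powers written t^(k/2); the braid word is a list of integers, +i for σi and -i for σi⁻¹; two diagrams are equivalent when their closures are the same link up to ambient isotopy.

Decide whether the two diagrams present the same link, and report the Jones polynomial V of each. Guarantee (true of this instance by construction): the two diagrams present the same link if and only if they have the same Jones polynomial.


equivalent: yes
V(D1) = 1  (w -2, c 10, <D> = A^-6)
V(D2) = 1  (w 0, c 10, <D> = 1)
why: all 2 diagrams share one V(t), hence one class


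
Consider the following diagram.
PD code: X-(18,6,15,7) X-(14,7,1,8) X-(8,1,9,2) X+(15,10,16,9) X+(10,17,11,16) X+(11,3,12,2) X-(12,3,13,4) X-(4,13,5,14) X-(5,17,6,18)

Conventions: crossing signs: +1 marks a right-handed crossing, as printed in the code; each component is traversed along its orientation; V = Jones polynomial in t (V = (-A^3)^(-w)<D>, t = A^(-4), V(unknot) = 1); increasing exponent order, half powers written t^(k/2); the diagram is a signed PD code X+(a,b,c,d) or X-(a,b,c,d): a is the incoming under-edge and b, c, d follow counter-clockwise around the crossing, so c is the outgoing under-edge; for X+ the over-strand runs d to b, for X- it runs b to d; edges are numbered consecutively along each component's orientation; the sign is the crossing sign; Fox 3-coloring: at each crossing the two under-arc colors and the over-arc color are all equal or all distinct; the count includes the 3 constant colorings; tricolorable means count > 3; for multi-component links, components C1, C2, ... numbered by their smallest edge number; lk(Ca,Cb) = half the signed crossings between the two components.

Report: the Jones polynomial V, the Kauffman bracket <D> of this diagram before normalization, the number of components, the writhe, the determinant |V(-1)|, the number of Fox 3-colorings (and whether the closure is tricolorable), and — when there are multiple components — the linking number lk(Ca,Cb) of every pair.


V(t) = t^(-11/2) - t^(-9/2) + t^(-7/2) - 2t^(-5/2) + t^(-3/2) - 2t^(-1/2)
bracket: 2A^-7 - A^-3 + 2A - A^5 + A^9 - A^13, w = -3
2 components, writhe -3, over 9 crossings
lk(C1,C2) = 0
det 8, colorings 3 of 3^9 — not tricolorable
observation: the span of V is 5, within the link bound 9 + 2 - 1


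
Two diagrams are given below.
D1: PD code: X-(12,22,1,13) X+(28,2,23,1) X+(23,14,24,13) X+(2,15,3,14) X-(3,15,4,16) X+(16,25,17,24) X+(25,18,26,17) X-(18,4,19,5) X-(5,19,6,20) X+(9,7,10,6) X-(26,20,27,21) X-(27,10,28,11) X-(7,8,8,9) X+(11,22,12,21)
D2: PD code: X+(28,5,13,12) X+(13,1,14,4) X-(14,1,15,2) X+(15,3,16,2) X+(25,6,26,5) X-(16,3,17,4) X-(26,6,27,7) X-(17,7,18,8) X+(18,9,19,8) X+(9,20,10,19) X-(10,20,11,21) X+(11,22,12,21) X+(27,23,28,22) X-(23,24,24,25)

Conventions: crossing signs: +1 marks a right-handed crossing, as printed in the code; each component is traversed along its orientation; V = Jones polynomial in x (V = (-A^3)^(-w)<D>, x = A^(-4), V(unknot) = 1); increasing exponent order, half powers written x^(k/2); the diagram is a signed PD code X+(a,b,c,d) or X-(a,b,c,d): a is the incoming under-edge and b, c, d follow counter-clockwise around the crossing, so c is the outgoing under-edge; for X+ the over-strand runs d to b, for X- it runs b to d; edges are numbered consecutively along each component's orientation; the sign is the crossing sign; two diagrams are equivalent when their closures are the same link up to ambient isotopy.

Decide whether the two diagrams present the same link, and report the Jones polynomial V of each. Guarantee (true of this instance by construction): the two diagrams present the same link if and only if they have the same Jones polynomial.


equivalent: no
D1 (bracket A^-8 + 2 + A^8; 14 crossings at w = 0): V = x^-2 + 2 + x^2
V(D2) = 1 + x + x^2 + x^3  (w +2, c 14, <D> = A^-6 + A^-2 + A^2 + A^6)
key observation: V(x) takes 2 values over 2 diagrams, fixing the grouping


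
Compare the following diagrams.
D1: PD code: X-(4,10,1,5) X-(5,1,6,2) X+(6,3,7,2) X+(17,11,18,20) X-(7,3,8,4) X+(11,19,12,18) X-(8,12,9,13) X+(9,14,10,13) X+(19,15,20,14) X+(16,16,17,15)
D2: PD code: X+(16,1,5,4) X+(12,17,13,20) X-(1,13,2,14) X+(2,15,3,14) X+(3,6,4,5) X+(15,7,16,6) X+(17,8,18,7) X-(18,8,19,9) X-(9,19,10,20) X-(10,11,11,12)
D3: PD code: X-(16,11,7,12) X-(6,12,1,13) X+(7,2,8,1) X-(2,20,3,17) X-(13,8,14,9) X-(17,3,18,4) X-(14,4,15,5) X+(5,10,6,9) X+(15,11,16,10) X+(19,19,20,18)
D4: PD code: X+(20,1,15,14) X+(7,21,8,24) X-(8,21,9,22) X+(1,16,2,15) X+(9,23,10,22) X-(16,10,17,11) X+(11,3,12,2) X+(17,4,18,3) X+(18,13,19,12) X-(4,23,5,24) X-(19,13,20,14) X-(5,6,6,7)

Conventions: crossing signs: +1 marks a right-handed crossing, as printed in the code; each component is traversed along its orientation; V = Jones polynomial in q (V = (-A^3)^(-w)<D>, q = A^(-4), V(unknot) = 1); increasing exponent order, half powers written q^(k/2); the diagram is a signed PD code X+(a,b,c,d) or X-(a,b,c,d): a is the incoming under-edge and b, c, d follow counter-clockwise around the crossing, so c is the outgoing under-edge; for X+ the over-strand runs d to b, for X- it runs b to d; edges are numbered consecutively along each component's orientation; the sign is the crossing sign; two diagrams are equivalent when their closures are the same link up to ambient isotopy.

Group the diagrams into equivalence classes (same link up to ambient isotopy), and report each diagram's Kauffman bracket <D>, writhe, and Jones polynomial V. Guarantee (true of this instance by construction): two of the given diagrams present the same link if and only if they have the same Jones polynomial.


grouping into links: {D1} | {D2, D4} | {D3}
V(D1) = q^-2 + q^-1 + 2 + q - q^4  (w +2, c 10, <D> = -A^-10 + A^2 + 2A^6 + A^10 + A^14)
D2 (bracket A^-6 + A^-2 + A^2 + A^6; 10 crossings at w = +2): V = 1 + q + q^2 + q^3
D3 (bracket A^-6 + A^-2 + A^2 + A^6; 10 crossings at w = -2): V = q^-3 + q^-2 + q^-1 + 1
V(D4) = 1 + q + q^2 + q^3  (w +2, c 12, <D> = A^-6 + A^-2 + A^2 + A^6)
why: 3 classes among 4 diagrams; unequal V(q) rules out equality


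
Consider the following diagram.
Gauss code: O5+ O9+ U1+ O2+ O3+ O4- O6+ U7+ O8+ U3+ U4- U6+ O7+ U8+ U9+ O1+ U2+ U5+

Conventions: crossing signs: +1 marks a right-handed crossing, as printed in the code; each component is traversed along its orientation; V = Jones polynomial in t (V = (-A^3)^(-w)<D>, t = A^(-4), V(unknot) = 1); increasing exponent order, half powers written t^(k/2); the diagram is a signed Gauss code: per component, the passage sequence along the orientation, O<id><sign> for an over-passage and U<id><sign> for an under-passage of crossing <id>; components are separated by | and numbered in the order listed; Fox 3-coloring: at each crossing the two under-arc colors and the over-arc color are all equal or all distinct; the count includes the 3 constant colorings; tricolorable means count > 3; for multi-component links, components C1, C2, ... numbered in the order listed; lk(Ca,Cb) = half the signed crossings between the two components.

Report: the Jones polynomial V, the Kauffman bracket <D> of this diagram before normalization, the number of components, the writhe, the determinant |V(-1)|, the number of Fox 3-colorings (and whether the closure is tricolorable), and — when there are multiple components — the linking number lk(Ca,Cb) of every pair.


Jones polynomial: V(t) = t^2 + 2t^4 - 2t^5 + t^6 - 2t^7 + t^8
<D> = -A^-11 + 2A^-7 - A^-3 + 2A - 2A^5 - A^13; writhe +7
components 1, writhe +7 (9 crossings)
3-colorings: 27 of 3^9, det 9 — tricolorable
note: |V(-1)| = 9: so tricolorable, since 3 divides 9


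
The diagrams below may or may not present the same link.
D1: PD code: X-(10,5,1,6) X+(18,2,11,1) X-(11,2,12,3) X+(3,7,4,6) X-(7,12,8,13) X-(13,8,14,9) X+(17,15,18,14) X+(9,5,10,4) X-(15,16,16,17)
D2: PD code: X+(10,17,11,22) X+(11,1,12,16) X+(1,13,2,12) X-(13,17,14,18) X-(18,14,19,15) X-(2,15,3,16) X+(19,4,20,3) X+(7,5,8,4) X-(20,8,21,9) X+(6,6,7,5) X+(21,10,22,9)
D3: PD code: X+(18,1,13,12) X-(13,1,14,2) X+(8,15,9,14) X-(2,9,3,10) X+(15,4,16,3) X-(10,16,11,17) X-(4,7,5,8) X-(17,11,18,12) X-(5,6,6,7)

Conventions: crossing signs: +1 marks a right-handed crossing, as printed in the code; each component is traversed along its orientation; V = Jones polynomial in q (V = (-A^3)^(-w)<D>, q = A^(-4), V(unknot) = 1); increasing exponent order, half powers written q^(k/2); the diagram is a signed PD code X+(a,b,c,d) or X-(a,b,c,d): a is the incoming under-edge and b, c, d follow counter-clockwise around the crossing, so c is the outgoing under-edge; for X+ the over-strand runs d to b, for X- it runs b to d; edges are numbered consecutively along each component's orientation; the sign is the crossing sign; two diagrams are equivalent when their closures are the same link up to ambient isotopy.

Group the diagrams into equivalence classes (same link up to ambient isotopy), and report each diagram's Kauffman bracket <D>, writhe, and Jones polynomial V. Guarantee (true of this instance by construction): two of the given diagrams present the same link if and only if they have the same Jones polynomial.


classes: {D1} | {D2} | {D3}
V(D1) = -q^(-5/2) - q^(-1/2)  [9 crossings, <D> = A^-1 + A^7, w = -1]
V(D2) = -q^(-3/2) + q^(-1/2) - 2q^(1/2) + q^(3/2) - 2q^(5/2) + q^(7/2)  [11 crossings, <D> = -A^-5 + 2A^-1 - A^3 + 2A^7 - A^11 + A^15, w = +3]
V(D3) = q^(-7/2) - 2q^(-5/2) + q^(-3/2) - 2q^(-1/2) + q^(1/2) - q^(3/2)  [9 crossings, <D> = A^-15 - A^-11 + 2A^-7 - A^-3 + 2A - A^5, w = -3]
note: 3 classes among 3 diagrams; unequal V(q) rules out equality


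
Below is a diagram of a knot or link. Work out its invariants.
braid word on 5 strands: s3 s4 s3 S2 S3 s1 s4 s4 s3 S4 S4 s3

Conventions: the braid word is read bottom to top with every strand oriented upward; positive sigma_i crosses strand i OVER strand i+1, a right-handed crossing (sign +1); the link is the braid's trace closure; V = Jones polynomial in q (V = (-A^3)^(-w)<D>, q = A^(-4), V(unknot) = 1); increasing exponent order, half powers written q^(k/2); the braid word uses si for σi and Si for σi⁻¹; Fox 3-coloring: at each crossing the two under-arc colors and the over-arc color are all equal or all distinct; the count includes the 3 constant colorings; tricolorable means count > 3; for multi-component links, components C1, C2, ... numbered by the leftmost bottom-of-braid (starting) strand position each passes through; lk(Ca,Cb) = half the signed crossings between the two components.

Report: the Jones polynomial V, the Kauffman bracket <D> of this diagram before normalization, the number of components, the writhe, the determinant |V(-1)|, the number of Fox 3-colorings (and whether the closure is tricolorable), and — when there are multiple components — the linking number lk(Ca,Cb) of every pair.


Jones polynomial: V(q) = 2q - 2q^2 + 3q^3 - 3q^4 + 2q^5 - 2q^6 + q^7
<D> = A^-16 - 2A^-12 + 2A^-8 - 3A^-4 + 3 - 2A^4 + 2A^8; writhe +4
components 1, writhe +4 (12 crossings)
3-colorings: 9 of 3^12, det 15 — tricolorable
note: the span of V is 6, forcing >= 6 crossings in any diagram


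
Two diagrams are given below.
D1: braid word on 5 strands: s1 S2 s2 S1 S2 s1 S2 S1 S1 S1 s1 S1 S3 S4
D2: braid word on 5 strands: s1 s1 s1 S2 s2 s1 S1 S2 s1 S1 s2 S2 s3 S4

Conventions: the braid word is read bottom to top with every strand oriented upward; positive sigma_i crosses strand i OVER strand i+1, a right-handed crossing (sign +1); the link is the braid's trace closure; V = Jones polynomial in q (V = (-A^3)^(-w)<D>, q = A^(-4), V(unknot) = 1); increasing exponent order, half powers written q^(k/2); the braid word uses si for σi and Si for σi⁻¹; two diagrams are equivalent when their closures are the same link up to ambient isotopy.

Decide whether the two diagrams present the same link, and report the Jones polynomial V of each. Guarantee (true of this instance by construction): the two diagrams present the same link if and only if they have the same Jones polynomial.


equivalent: no
D1 (bracket A^-14 - A^-10 + 2A^-6 - A^-2 + A^2 - A^6; 14 crossings at w = -6): V = -q^-6 + q^-5 - q^-4 + 2q^-3 - q^-2 + q^-1
V(D2) = q + q^3 - q^4  [14 crossings, <D> = -A^-10 + A^-6 + A^2, w = +2]
observation: V(q) takes 2 values over 2 diagrams, fixing the grouping


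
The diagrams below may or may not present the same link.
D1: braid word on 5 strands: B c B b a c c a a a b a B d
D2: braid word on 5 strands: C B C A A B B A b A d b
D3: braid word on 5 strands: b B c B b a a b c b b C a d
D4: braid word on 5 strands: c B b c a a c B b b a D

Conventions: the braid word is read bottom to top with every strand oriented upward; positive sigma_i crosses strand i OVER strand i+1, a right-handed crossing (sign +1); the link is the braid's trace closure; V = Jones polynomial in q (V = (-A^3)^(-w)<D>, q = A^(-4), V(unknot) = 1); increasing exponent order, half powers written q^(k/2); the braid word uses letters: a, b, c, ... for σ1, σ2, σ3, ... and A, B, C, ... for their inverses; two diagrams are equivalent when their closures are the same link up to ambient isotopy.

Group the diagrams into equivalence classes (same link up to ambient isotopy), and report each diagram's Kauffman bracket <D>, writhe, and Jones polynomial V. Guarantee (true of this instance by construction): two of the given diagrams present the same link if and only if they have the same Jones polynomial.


grouping into links: {D1, D3, D4} | {D2}
V(D1) = q^2 + 2q^4 - 2q^5 + q^6 - 2q^7 + q^8  (w +8, c 14, <D> = A^-8 - 2A^-4 + 1 - 2A^4 + 2A^8 + A^16)
D2 (bracket A^-10 + A^-2 - A^2 + A^6 - A^10; 12 crossings at w = -6): V = -q^-7 + q^-6 - q^-5 + q^-4 + q^-2
V(D3) = q^2 + 2q^4 - 2q^5 + q^6 - 2q^7 + q^8  (w +8, c 14, <D> = A^-8 - 2A^-4 + 1 - 2A^4 + 2A^8 + A^16)
V(D4) = q^2 + 2q^4 - 2q^5 + q^6 - 2q^7 + q^8  [12 crossings, <D> = A^-14 - 2A^-10 + A^-6 - 2A^-2 + 2A^2 + A^10, w = +6]
why: V(q) takes 2 values over 4 diagrams, fixing the grouping


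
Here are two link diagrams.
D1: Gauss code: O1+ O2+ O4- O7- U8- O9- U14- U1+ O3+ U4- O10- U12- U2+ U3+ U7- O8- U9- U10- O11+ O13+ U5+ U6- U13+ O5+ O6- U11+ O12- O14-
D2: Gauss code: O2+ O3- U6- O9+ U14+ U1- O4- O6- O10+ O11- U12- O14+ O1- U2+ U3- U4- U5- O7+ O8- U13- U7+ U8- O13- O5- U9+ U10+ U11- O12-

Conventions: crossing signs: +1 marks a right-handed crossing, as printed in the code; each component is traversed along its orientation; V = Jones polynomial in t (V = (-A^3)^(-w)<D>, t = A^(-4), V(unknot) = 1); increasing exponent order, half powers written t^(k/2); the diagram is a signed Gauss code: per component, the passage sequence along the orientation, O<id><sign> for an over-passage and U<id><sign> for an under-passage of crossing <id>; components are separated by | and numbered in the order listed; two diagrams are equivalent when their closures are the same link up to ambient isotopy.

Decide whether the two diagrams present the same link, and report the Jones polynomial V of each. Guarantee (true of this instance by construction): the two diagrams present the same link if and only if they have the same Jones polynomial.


same link: no
V(D1) = -t^-6 + t^-5 - t^-4 + 2t^-3 - t^-2 + t^-1  [14 crossings, <D> = A^-2 - A^2 + 2A^6 - A^10 + A^14 - A^18, w = -2]
V(D2) = 1  [14 crossings, <D> = A^-12, w = -4]
insight: 2 classes among 2 diagrams; unequal V(t) rules out equality


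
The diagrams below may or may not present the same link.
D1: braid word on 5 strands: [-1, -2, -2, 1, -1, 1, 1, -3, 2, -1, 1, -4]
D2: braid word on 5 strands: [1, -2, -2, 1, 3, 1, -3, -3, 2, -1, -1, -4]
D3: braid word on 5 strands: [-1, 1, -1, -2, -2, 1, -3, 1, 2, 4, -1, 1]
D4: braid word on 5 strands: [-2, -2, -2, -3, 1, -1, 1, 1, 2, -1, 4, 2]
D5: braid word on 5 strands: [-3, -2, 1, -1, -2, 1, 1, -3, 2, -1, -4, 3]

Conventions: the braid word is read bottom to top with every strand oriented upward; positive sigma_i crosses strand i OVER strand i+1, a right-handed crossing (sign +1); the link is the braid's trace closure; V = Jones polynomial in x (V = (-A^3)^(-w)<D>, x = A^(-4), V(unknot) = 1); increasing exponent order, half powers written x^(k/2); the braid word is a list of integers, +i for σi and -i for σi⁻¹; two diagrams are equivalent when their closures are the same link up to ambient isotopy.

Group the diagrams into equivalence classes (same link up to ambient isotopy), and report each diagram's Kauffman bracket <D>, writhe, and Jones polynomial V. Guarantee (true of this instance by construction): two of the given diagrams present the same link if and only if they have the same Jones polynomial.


classes: {D1, D2, D3, D4, D5}
V(D1) = x^-2 - x^-1 + 1 - x + x^2  [12 crossings, <D> = A^-14 - A^-10 + A^-6 - A^-2 + A^2, w = -2]
V(D2) = x^-2 - x^-1 + 1 - x + x^2  [12 crossings, <D> = A^-14 - A^-10 + A^-6 - A^-2 + A^2, w = -2]
V(D3) = x^-2 - x^-1 + 1 - x + x^2  [12 crossings, <D> = A^-8 - A^-4 + 1 - A^4 + A^8, w = 0]
V(D4) = x^-2 - x^-1 + 1 - x + x^2  [12 crossings, <D> = A^-8 - A^-4 + 1 - A^4 + A^8, w = 0]
V(D5) = x^-2 - x^-1 + 1 - x + x^2  [12 crossings, <D> = A^-14 - A^-10 + A^-6 - A^-2 + A^2, w = -2]
insight: all 5 diagrams share one V(x), hence one class
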